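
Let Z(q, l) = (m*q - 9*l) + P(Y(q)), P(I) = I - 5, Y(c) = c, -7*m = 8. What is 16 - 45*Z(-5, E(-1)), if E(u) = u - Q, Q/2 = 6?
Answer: -35393/7 ≈ -5056.1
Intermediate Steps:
Q = 12 (Q = 2*6 = 12)
E(u) = -12 + u (E(u) = u - 1*12 = u - 12 = -12 + u)
m = -8/7 (m = -⅐*8 = -8/7 ≈ -1.1429)
P(I) = -5 + I
Z(q, l) = -5 - 9*l - q/7 (Z(q, l) = (-8*q/7 - 9*l) + (-5 + q) = (-9*l - 8*q/7) + (-5 + q) = -5 - 9*l - q/7)
16 - 45*Z(-5, E(-1)) = 16 - 45*(-5 - 9*(-12 - 1) - ⅐*(-5)) = 16 - 45*(-5 - 9*(-13) + 5/7) = 16 - 45*(-5 + 117 + 5/7) = 16 - 45*789/7 = 16 - 35505/7 = -35393/7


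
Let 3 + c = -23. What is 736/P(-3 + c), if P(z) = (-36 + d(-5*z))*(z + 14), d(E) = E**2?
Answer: -736/314835 ≈ -0.0023377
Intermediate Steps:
c = -26 (c = -3 - 23 = -26)
P(z) = (-36 + 25*z**2)*(14 + z) (P(z) = (-36 + (-5*z)**2)*(z + 14) = (-36 + 25*z**2)*(14 + z))
736/P(-3 + c) = 736/(-504 - 36*(-3 - 26) + 25*(-3 - 26)**3 + 350*(-3 - 26)**2) = 736/(-504 - 36*(-29) + 25*(-29)**3 + 350*(-29)**2) = 736/(-504 + 1044 + 25*(-24389) + 350*841) = 736/(-504 + 1044 - 609725 + 294350) = 736/(-314835) = 736*(-1/314835) = -736/314835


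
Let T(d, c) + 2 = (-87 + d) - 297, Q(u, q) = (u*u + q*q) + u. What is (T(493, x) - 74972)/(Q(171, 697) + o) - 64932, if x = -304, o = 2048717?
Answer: -55493899027/854646 ≈ -64932.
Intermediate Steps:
Q(u, q) = u + q**2 + u**2 (Q(u, q) = (u**2 + q**2) + u = (q**2 + u**2) + u = u + q**2 + u**2)
T(d, c) = -386 + d (T(d, c) = -2 + ((-87 + d) - 297) = -2 + (-384 + d) = -386 + d)
(T(493, x) - 74972)/(Q(171, 697) + o) - 64932 = ((-386 + 493) - 74972)/((171 + 697**2 + 171**2) + 2048717) - 64932 = (107 - 74972)/((171 + 485809 + 29241) + 2048717) - 64932 = -74865/(515221 + 2048717) - 64932 = -74865/2563938 - 64932 = -74865*1/2563938 - 64932 = -24955/854646 - 64932 = -55493899027/854646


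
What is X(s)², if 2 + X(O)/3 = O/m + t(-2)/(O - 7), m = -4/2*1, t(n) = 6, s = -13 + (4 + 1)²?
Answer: 10404/25 ≈ 416.16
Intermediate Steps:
s = 12 (s = -13 + 5² = -13 + 25 = 12)
m = -2 (m = -4*½*1 = -2*1 = -2)
X(O) = -6 + 18/(-7 + O) - 3*O/2 (X(O) = -6 + 3*(O/(-2) + 6/(O - 7)) = -6 + 3*(O*(-½) + 6/(-7 + O)) = -6 + 3*(-O/2 + 6/(-7 + O)) = -6 + 3*(6/(-7 + O) - O/2) = -6 + (18/(-7 + O) - 3*O/2) = -6 + 18/(-7 + O) - 3*O/2)
X(s)² = (3*(40 - 1*12² + 3*12)/(2*(-7 + 12)))² = ((3/2)*(40 - 1*144 + 36)/5)² = ((3/2)*(⅕)*(40 - 144 + 36))² = ((3/2)*(⅕)*(-68))² = (-102/5)² = 10404/25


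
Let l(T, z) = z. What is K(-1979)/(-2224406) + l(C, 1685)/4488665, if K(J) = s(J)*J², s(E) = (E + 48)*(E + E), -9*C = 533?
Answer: -13435902579209286186/998461335799 ≈ -1.3457e+7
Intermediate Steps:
C = -533/9 (C = -⅑*533 = -533/9 ≈ -59.222)
s(E) = 2*E*(48 + E) (s(E) = (48 + E)*(2*E) = 2*E*(48 + E))
K(J) = 2*J³*(48 + J) (K(J) = (2*J*(48 + J))*J² = 2*J³*(48 + J))
K(-1979)/(-2224406) + l(C, 1685)/4488665 = (2*(-1979)³*(48 - 1979))/(-2224406) + 1685/4488665 = (2*(-7750636739)*(-1931))*(-1/2224406) + 1685*(1/4488665) = 29932959086018*(-1/2224406) + 337/897733 = -14966479543009/1112203 + 337/897733 = -13435902579209286186/998461335799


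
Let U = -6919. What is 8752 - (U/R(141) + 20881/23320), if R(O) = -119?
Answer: 1419039073/163240 ≈ 8693.0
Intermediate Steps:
8752 - (U/R(141) + 20881/23320) = 8752 - (-6919/(-119) + 20881/23320) = 8752 - (-6919*(-1/119) + 20881*(1/23320)) = 8752 - (407/7 + 20881/23320) = 8752 - 1*9637407/163240 = 8752 - 9637407/163240 = 1419039073/163240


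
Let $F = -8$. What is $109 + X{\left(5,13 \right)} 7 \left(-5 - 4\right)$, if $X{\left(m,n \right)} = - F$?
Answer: $-395$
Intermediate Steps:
$X{\left(m,n \right)} = 8$ ($X{\left(m,n \right)} = \left(-1\right) \left(-8\right) = 8$)
$109 + X{\left(5,13 \right)} 7 \left(-5 - 4\right) = 109 + 8 \cdot 7 \left(-5 - 4\right) = 109 + 8 \cdot 7 \left(-9\right) = 109 + 8 \left(-63\right) = 109 - 504 = -395$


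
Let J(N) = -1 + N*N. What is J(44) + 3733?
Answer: 5668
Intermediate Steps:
J(N) = -1 + N²
J(44) + 3733 = (-1 + 44²) + 3733 = (-1 + 1936) + 3733 = 1935 + 3733 = 5668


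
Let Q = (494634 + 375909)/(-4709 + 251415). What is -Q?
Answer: -870543/246706 ≈ -3.5287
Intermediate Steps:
Q = 870543/246706 ≈ 3.5287
-Q = -1*870543/246706 = -870543/246706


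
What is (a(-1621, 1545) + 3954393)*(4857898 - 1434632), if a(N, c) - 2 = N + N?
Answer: 13525847725698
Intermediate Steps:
a(N, c) = 2 + 2*N (a(N, c) = 2 + (N + N) = 2 + 2*N)
(a(-1621, 1545) + 3954393)*(4857898 - 1434632) = ((2 + 2*(-1621)) + 3954393)*(4857898 - 1434632) = ((2 - 3242) + 3954393)*3423266 = (-3240 + 3954393)*3423266 = 3951153*3423266 = 13525847725698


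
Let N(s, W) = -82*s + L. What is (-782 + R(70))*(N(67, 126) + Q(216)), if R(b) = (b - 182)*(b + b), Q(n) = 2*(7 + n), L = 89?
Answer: 81635058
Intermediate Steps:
Q(n) = 14 + 2*n
N(s, W) = 89 - 82*s (N(s, W) = -82*s + 89 = 89 - 82*s)
R(b) = 2*b*(-182 + b) (R(b) = (-182 + b)*(2*b) = 2*b*(-182 + b))
(-782 + R(70))*(N(67, 126) + Q(216)) = (-782 + 2*70*(-182 + 70))*((89 - 82*67) + (14 + 2*216)) = (-782 + 2*70*(-112))*((89 - 5494) + (14 + 432)) = (-782 - 15680)*(-5405 + 446) = -16462*(-4959) = 81635058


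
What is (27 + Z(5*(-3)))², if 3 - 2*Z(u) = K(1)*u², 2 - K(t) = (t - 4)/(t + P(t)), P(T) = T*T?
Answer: 2134521/16 ≈ 1.3341e+5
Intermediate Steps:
P(T) = T²
K(t) = 2 - (-4 + t)/(t + t²) (K(t) = 2 - (t - 4)/(t + t²) = 2 - (-4 + t)/(t + t²))
Z(u) = 3/2 - 7*u²/4 (Z(u) = 3/2 - (4 + 1 + 2*1²)/(1*(1 + 1))*u²/2 = 3/2 - 1*(4 + 1 + 2*1)/2*u²/2 = 3/2 - 1*(½)*(4 + 1 + 2)*u²/2 = 3/2 - 1*(½)*7*u²/2 = 3/2 - 7*u²/4)
(27 + Z(5*(-3)))² = (27 + (3/2 - 7*(5*(-3))²/4))² = (27 + (3/2 - 7/4*(-15)²))² = (27 + (3/2 - 7/4*225))² = (27 + (3/2 - 1575/4))² = (27 - 1569/4)² = (-1461/4)² = 2134521/16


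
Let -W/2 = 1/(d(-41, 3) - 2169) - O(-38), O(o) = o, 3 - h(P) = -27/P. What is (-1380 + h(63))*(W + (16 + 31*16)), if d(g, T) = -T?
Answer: -760436182/1267 ≈ -6.0019e+5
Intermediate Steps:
h(P) = 3 + 27/P (h(P) = 3 - (-27)/P = 3 + 27/P)
W = -82535/1086 (W = -2*(1/(-1*3 - 2169) - 1*(-38)) = -2*(1/(-3 - 2169) + 38) = -2*(1/(-2172) + 38) = -2*(-1/2172 + 38) = -2*82535/2172 = -82535/1086 ≈ -75.999)
(-1380 + h(63))*(W + (16 + 31*16)) = (-1380 + (3 + 27/63))*(-82535/1086 + (16 + 31*16)) = (-1380 + (3 + 27*(1/63)))*(-82535/1086 + (16 + 496)) = (-1380 + (3 + 3/7))*(-82535/1086 + 512) = (-1380 + 24/7)*(473497/1086) = -9636/7*473497/1086 = -760436182/1267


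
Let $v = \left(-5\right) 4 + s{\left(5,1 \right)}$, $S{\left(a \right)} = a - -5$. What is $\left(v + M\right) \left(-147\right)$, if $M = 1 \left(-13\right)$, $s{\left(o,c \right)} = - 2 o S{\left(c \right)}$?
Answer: $13671$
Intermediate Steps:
$S{\left(a \right)} = 5 + a$ ($S{\left(a \right)} = a + 5 = 5 + a$)
$s{\left(o,c \right)} = - 2 o \left(5 + c\right)$
$M = -13$
$v = -80$ ($v = \left(-5\right) 4 - 10 \left(5 + 1\right) = -20 - 10 \cdot 6 = -20 - 60 = -80$)
$\left(v + M\right) \left(-147\right) = \left(-80 - 13\right) \left(-147\right) = \left(-93\right) \left(-147\right) = 13671$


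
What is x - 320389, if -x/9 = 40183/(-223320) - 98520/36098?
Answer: -430429088962339/1343567560 ≈ -3.2036e+5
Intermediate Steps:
x = 35178018501/1343567560 (x = -9*(40183/(-223320) - 98520/36098) = -9*(40183*(-1/223320) - 98520*1/36098) = -9*(-40183/223320 - 49260/18049) = -9*(-11726006167/4030702680) = 35178018501/1343567560 ≈ 26.183)
x - 320389 = 35178018501/1343567560 - 320389 = -430429088962339/1343567560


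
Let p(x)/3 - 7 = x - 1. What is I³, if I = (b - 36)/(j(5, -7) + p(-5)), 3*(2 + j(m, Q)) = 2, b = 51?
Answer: 729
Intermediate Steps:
j(m, Q) = -4/3 (j(m, Q) = -2 + (⅓)*2 = -2 + ⅔ = -4/3)
p(x) = 18 + 3*x (p(x) = 21 + 3*(x - 1) = 21 + 3*(-1 + x) = 21 + (-3 + 3*x) = 18 + 3*x)
I = 9 (I = (51 - 36)/(-4/3 + (18 + 3*(-5))) = 15/(-4/3 + (18 - 15)) = 15/(-4/3 + 3) = 15/(5/3) = 15*(⅗) = 9)
I³ = 9³ = 729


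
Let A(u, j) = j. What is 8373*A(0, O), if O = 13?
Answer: 108849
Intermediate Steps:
8373*A(0, O) = 8373*13 = 108849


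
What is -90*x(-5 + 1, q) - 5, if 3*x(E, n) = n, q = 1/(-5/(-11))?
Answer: -71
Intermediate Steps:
q = 11/5 (q = 1/(-5*(-1/11)) = 1/(5/11) = 11/5 ≈ 2.2000)
x(E, n) = n/3
-90*x(-5 + 1, q) - 5 = -30*11/5 - 5 = -90*11/15 - 5 = -66 - 5 = -71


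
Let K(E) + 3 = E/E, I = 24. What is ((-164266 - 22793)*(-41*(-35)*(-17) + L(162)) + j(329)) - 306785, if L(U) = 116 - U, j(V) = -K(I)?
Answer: 4571602236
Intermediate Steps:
K(E) = -2 (K(E) = -3 + E/E = -3 + 1 = -2)
j(V) = 2 (j(V) = -1*(-2) = 2)
((-164266 - 22793)*(-41*(-35)*(-17) + L(162)) + j(329)) - 306785 = ((-164266 - 22793)*(-41*(-35)*(-17) + (116 - 1*162)) + 2) - 306785 = (-187059*(1435*(-17) + (116 - 162)) + 2) - 306785 = (-187059*(-24395 - 46) + 2) - 306785 = (-187059*(-24441) + 2) - 306785 = (4571909019 + 2) - 306785 = 4571909021 - 306785 = 4571602236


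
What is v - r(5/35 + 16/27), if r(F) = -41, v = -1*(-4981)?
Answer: 5022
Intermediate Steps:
v = 4981
v - r(5/35 + 16/27) = 4981 - 1*(-41) = 4981 + 41 = 5022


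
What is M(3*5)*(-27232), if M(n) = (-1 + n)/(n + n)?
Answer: -190624/15 ≈ -12708.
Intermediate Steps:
M(n) = (-1 + n)/(2*n) (M(n) = (-1 + n)/((2*n)) = (-1 + n)*(1/(2*n)) = (-1 + n)/(2*n))
M(3*5)*(-27232) = ((-1 + 3*5)/(2*((3*5))))*(-27232) = ((½)*(-1 + 15)/15)*(-27232) = ((½)*(1/15)*14)*(-27232) = (7/15)*(-27232) = -190624/15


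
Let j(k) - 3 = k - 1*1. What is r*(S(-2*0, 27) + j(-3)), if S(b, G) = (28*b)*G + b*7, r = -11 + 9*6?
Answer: -43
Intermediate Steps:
j(k) = 2 + k (j(k) = 3 + (k - 1*1) = 3 + (k - 1) = 3 + (-1 + k) = 2 + k)
r = 43 (r = -11 + 54 = 43)
S(b, G) = 7*b + 28*G*b (S(b, G) = 28*G*b + 7*b = 7*b + 28*G*b)
r*(S(-2*0, 27) + j(-3)) = 43*(7*(-2*0)*(1 + 4*27) + (2 - 3)) = 43*(7*0*(1 + 108) - 1) = 43*(7*0*109 - 1) = 43*(0 - 1) = 43*(-1) = -43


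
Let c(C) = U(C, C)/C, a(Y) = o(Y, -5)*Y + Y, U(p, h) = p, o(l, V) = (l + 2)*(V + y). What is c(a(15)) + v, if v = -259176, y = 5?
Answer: -259175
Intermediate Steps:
o(l, V) = (2 + l)*(5 + V) (o(l, V) = (l + 2)*(V + 5) = (2 + l)*(5 + V))
a(Y) = Y (a(Y) = (10 + 2*(-5) + 5*Y - 5*Y)*Y + Y = (10 - 10 + 5*Y - 5*Y)*Y + Y = 0*Y + Y = 0 + Y = Y)
c(C) = 1 (c(C) = C/C = 1)
c(a(15)) + v = 1 - 259176 = -259175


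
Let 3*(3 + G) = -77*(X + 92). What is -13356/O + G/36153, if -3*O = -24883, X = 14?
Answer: -4549054205/2698785297 ≈ -1.6856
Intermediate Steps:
O = 24883/3 (O = -⅓*(-24883) = 24883/3 ≈ 8294.3)
G = -8171/3 (G = -3 + (-77*(14 + 92))/3 = -3 + (-77*106)/3 = -3 + (⅓)*(-8162) = -3 - 8162/3 = -8171/3 ≈ -2723.7)
-13356/O + G/36153 = -13356/24883/3 - 8171/3/36153 = -13356*3/24883 - 8171/3*1/36153 = -40068/24883 - 8171/108459 = -4549054205/2698785297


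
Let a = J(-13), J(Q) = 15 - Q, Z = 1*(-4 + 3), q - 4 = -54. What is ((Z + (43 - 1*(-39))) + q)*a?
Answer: 868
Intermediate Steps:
q = -50 (q = 4 - 54 = -50)
Z = -1 (Z = 1*(-1) = -1)
a = 28 (a = 15 - 1*(-13) = 15 + 13 = 28)
((Z + (43 - 1*(-39))) + q)*a = ((-1 + (43 - 1*(-39))) - 50)*28 = ((-1 + (43 + 39)) - 50)*28 = ((-1 + 82) - 50)*28 = (81 - 50)*28 = 31*28 = 868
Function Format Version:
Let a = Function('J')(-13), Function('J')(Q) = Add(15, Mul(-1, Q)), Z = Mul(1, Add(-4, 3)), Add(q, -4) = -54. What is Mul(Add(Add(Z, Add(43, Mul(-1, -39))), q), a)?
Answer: 868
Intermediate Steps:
q = -50 (q = Add(4, -54) = -50)
Z = -1 (Z = Mul(1, -1) = -1)
a = 28 (a = Add(15, Mul(-1, -13)) = Add(15, 13) = 28)
Mul(Add(Add(Z, Add(43, Mul(-1, -39))), q), a) = Mul(Add(Add(-1, Add(43, Mul(-1, -39))), -50), 28) = Mul(Add(Add(-1, Add(43, 39)), -50), 28) = Mul(Add(Add(-1, 82), -50), 28) = Mul(Add(81, -50), 28) = Mul(31, 28) = 868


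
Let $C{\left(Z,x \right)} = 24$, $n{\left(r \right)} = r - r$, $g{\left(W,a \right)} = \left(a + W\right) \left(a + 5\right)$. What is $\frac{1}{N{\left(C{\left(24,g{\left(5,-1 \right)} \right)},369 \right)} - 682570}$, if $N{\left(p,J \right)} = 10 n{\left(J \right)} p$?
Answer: $- \frac{1}{682570} \approx -1.4651 \cdot 10^{-6}$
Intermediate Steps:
$g{\left(W,a \right)} = \left(5 + a\right) \left(W + a\right)$ ($g{\left(W,a \right)} = \left(W + a\right) \left(5 + a\right) = \left(5 + a\right) \left(W + a\right)$)
$n{\left(r \right)} = 0$
$N{\left(p,J \right)} = 0$ ($N{\left(p,J \right)} = 10 \cdot 0 p = 0 p = 0$)
$\frac{1}{N{\left(C{\left(24,g{\left(5,-1 \right)} \right)},369 \right)} - 682570} = \frac{1}{0 - 682570} = \frac{1}{-682570} = - \frac{1}{682570}$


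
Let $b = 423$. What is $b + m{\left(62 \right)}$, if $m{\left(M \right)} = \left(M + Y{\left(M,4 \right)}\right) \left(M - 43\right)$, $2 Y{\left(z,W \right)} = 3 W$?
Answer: $1715$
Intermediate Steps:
$Y{\left(z,W \right)} = \frac{3 W}{2}$
$m{\left(M \right)} = \left(-43 + M\right) \left(6 + M\right)$ ($m{\left(M \right)} = \left(M + \frac{3}{2} \cdot 4\right) \left(M - 43\right) = \left(M + 6\right) \left(-43 + M\right) = \left(6 + M\right) \left(-43 + M\right) = \left(-43 + M\right) \left(6 + M\right)$)
$b + m{\left(62 \right)} = 423 - \left(2552 - 3844\right) = 423 - -1292 = 423 + 1292 = 1715$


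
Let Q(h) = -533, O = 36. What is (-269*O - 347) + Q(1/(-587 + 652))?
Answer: -10564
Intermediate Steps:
(-269*O - 347) + Q(1/(-587 + 652)) = (-269*36 - 347) - 533 = (-9684 - 347) - 533 = -10031 - 533 = -10564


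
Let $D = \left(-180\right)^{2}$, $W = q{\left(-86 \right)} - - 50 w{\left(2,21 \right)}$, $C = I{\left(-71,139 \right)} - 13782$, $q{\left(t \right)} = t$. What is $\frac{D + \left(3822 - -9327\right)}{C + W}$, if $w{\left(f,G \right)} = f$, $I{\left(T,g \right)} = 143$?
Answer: $- \frac{45549}{13625} \approx -3.343$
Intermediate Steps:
$C = -13639$ ($C = 143 - 13782 = -13639$)
$W = 14$ ($W = -86 - \left(-50\right) 2 = -86 - -100 = -86 + 100 = 14$)
$D = 32400$
$\frac{D + \left(3822 - -9327\right)}{C + W} = \frac{32400 + \left(3822 - -9327\right)}{-13639 + 14} = \frac{32400 + \left(3822 + 9327\right)}{-13625} = \left(32400 + 13149\right) \left(- \frac{1}{13625}\right) = 45549 \left(- \frac{1}{13625}\right) = - \frac{45549}{13625}$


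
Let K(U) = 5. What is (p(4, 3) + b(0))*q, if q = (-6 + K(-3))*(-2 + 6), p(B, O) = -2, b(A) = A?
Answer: 8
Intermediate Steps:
q = -4 (q = (-6 + 5)*(-2 + 6) = -1*4 = -4)
(p(4, 3) + b(0))*q = (-2 + 0)*(-4) = -2*(-4) = 8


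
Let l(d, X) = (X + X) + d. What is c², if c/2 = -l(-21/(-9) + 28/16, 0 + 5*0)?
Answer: 2401/36 ≈ 66.694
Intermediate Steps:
l(d, X) = d + 2*X (l(d, X) = 2*X + d = d + 2*X)
c = -49/6 (c = 2*(-((-21/(-9) + 28/16) + 2*(0 + 5*0))) = 2*(-((-21*(-⅑) + 28*(1/16)) + 2*(0 + 0))) = 2*(-((7/3 + 7/4) + 2*0)) = 2*(-(49/12 + 0)) = 2*(-1*49/12) = 2*(-49/12) = -49/6 ≈ -8.1667)
c² = (-49/6)² = 2401/36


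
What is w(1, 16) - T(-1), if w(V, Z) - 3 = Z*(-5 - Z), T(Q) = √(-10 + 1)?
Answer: -333 - 3*I ≈ -333.0 - 3.0*I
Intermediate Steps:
T(Q) = 3*I (T(Q) = √(-9) = 3*I)
w(V, Z) = 3 + Z*(-5 - Z)
w(1, 16) - T(-1) = (3 - 1*16² - 5*16) - 3*I = (3 - 1*256 - 80) - 3*I = (3 - 256 - 80) - 3*I = -333 - 3*I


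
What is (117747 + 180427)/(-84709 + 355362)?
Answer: 298174/270653 ≈ 1.1017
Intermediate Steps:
(117747 + 180427)/(-84709 + 355362) = 298174/270653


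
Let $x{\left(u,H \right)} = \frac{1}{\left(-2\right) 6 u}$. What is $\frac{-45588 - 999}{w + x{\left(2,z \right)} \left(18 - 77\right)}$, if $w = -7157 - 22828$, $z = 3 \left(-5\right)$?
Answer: $\frac{21096}{13577} \approx 1.5538$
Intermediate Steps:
$z = -15$
$x{\left(u,H \right)} = - \frac{1}{12 u}$ ($x{\left(u,H \right)} = \frac{1}{\left(-12\right) u} = - \frac{1}{12 u}$)
$w = -29985$ ($w = -7157 - 22828 = -29985$)
$\frac{-45588 - 999}{w + x{\left(2,z \right)} \left(18 - 77\right)} = \frac{-45588 - 999}{-29985 + - \frac{1}{12 \cdot 2} \left(18 - 77\right)} = - \frac{46587}{-29985 + \left(- \frac{1}{12}\right) \frac{1}{2} \left(-59\right)} = - \frac{46587}{-29985 - - \frac{59}{24}} = - \frac{46587}{-29985 + \frac{59}{24}} = - \frac{46587}{- \frac{719581}{24}} = \left(-46587\right) \left(- \frac{24}{719581}\right) = \frac{21096}{13577}$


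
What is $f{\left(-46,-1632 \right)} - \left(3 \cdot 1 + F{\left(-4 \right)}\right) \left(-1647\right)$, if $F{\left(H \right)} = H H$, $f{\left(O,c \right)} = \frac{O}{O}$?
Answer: $31294$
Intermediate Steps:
$f{\left(O,c \right)} = 1$
$F{\left(H \right)} = H^{2}$
$f{\left(-46,-1632 \right)} - \left(3 \cdot 1 + F{\left(-4 \right)}\right) \left(-1647\right) = 1 - \left(3 \cdot 1 + \left(-4\right)^{2}\right) \left(-1647\right) = 1 - \left(3 + 16\right) \left(-1647\right) = 1 - 19 \left(-1647\right) = 1 - -31293 = 1 + 31293 = 31294$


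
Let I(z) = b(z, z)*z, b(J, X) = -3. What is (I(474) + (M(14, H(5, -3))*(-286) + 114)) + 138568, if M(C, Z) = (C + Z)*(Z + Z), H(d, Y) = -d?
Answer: 163000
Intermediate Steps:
M(C, Z) = 2*Z*(C + Z) (M(C, Z) = (C + Z)*(2*Z) = 2*Z*(C + Z))
I(z) = -3*z
(I(474) + (M(14, H(5, -3))*(-286) + 114)) + 138568 = (-3*474 + ((2*(-1*5)*(14 - 1*5))*(-286) + 114)) + 138568 = (-1422 + ((2*(-5)*(14 - 5))*(-286) + 114)) + 138568 = (-1422 + ((2*(-5)*9)*(-286) + 114)) + 138568 = (-1422 + (-90*(-286) + 114)) + 138568 = (-1422 + (25740 + 114)) + 138568 = (-1422 + 25854) + 138568 = 24432 + 138568 = 163000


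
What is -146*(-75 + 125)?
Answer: -7300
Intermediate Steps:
-146*(-75 + 125) = -146*50 = -7300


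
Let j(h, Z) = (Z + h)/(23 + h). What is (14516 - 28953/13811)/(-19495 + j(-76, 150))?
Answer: -10623930719/14271030599 ≈ -0.74444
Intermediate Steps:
j(h, Z) = (Z + h)/(23 + h)
(14516 - 28953/13811)/(-19495 + j(-76, 150)) = (14516 - 28953/13811)/(-19495 + (150 - 76)/(23 - 76)) = (14516 - 28953*1/13811)/(-19495 + 74/(-53)) = (14516 - 28953/13811)/(-19495 - 1/53*74) = 200451523/(13811*(-19495 - 74/53)) = 200451523/(13811*(-1033309/53)) = (200451523/13811)*(-53/1033309) = -10623930719/14271030599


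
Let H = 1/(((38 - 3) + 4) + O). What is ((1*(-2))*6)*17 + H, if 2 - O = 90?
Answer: -9997/49 ≈ -204.02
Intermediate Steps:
O = -88 (O = 2 - 1*90 = 2 - 90 = -88)
H = -1/49 (H = 1/(((38 - 3) + 4) - 88) = 1/((35 + 4) - 88) = 1/(39 - 88) = 1/(-49) = -1/49 ≈ -0.020408)
((1*(-2))*6)*17 + H = ((1*(-2))*6)*17 - 1/49 = -2*6*17 - 1/49 = -12*17 - 1/49 = -204 - 1/49 = -9997/49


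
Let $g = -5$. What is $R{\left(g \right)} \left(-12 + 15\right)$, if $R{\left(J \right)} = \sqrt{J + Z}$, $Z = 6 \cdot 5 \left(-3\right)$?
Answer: $3 i \sqrt{95} \approx 29.24 i$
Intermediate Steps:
$Z = -90$ ($Z = 30 \left(-3\right) = -90$)
$R{\left(J \right)} = \sqrt{-90 + J}$ ($R{\left(J \right)} = \sqrt{J - 90} = \sqrt{-90 + J}$)
$R{\left(g \right)} \left(-12 + 15\right) = \sqrt{-90 - 5} \left(-12 + 15\right) = \sqrt{-95} \cdot 3 = i \sqrt{95} \cdot 3 = 3 i \sqrt{95}$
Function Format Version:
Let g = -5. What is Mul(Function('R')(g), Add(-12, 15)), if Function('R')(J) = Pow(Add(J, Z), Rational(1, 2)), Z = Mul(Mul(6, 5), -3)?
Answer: Mul(3, I, Pow(95, Rational(1, 2))) ≈ Mul(29.240, I)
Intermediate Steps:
Z = -90 (Z = Mul(30, -3) = -90)
Function('R')(J) = Pow(Add(-90, J), Rational(1, 2)) (Function('R')(J) = Pow(Add(J, -90), Rational(1, 2)) = Pow(Add(-90, J), Rational(1, 2)))
Mul(Function('R')(g), Add(-12, 15)) = Mul(Pow(Add(-90, -5), Rational(1, 2)), Add(-12, 15)) = Mul(Pow(-95, Rational(1, 2)), 3) = Mul(Mul(I, Pow(95, Rational(1, 2))), 3) = Mul(3, I, Pow(95, Rational(1, 2)))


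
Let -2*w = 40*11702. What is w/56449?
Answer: -234040/56449 ≈ -4.1460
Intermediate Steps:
w = -234040 (w = -20*11702 = -1/2*468080 = -234040)
w/56449 = -234040/56449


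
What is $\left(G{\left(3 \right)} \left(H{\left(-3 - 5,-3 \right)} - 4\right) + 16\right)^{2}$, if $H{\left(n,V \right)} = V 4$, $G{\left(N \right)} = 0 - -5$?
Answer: $4096$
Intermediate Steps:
$G{\left(N \right)} = 5$ ($G{\left(N \right)} = 0 + 5 = 5$)
$H{\left(n,V \right)} = 4 V$
$\left(G{\left(3 \right)} \left(H{\left(-3 - 5,-3 \right)} - 4\right) + 16\right)^{2} = \left(5 \left(4 \left(-3\right) - 4\right) + 16\right)^{2} = \left(5 \left(-12 - 4\right) + 16\right)^{2} = \left(5 \left(-16\right) + 16\right)^{2} = \left(-80 + 16\right)^{2} = \left(-64\right)^{2} = 4096$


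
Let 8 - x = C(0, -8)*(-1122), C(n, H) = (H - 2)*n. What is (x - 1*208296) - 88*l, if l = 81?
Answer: -215416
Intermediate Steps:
C(n, H) = n*(-2 + H) (C(n, H) = (-2 + H)*n = n*(-2 + H))
x = 8 (x = 8 - 0*(-2 - 8)*(-1122) = 8 - 0*(-10)*(-1122) = 8 - 0*(-1122) = 8 - 1*0 = 8 + 0 = 8)
(x - 1*208296) - 88*l = (8 - 1*208296) - 88*81 = (8 - 208296) - 7128 = -208288 - 7128 = -215416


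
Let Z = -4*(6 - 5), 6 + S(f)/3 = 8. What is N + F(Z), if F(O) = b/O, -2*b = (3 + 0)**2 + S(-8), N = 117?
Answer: 951/8 ≈ 118.88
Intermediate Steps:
S(f) = 6 (S(f) = -18 + 3*8 = -18 + 24 = 6)
b = -15/2 (b = -((3 + 0)**2 + 6)/2 = -(3**2 + 6)/2 = -(9 + 6)/2 = -1/2*15 = -15/2 ≈ -7.5000)
Z = -4 (Z = -4*1 = -4)
F(O) = -15/(2*O)
N + F(Z) = 117 - 15/2/(-4) = 117 - 15/2*(-1/4) = 117 + 15/8 = 951/8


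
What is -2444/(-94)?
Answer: 26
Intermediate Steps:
-2444/(-94) = -2444*(-1)/94 = -26*(-1) = 26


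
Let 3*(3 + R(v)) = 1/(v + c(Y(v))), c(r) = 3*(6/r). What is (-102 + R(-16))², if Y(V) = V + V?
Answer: 6970747081/632025 ≈ 11029.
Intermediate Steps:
Y(V) = 2*V
c(r) = 18/r
R(v) = -3 + 1/(3*(v + 9/v)) (R(v) = -3 + 1/(3*(v + 18/((2*v)))) = -3 + 1/(3*(v + 18*(1/(2*v)))) = -3 + 1/(3*(v + 9/v)))
(-102 + R(-16))² = (-102 + (-81 - 16 - 9*(-16)²)/(3*(9 + (-16)²)))² = (-102 + (-81 - 16 - 9*256)/(3*(9 + 256)))² = (-102 + (⅓)*(-81 - 16 - 2304)/265)² = (-102 + (⅓)*(1/265)*(-2401))² = (-102 - 2401/795)² = (-83491/795)² = 6970747081/632025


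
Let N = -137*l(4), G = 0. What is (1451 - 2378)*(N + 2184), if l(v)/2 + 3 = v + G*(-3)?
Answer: -1770570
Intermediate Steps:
l(v) = -6 + 2*v (l(v) = -6 + 2*(v + 0*(-3)) = -6 + 2*(v + 0) = -6 + 2*v)
N = -274 (N = -137*(-6 + 2*4) = -137*(-6 + 8) = -137*2 = -274)
(1451 - 2378)*(N + 2184) = (1451 - 2378)*(-274 + 2184) = -927*1910 = -1770570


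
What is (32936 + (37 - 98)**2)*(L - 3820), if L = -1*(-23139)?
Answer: 708176583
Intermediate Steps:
L = 23139
(32936 + (37 - 98)**2)*(L - 3820) = (32936 + (37 - 98)**2)*(23139 - 3820) = (32936 + (-61)**2)*19319 = (32936 + 3721)*19319 = 36657*19319 = 708176583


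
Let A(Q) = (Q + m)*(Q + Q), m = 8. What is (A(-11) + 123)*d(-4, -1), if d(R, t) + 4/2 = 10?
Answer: 1512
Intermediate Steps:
d(R, t) = 8 (d(R, t) = -2 + 10 = 8)
A(Q) = 2*Q*(8 + Q) (A(Q) = (Q + 8)*(Q + Q) = (8 + Q)*(2*Q) = 2*Q*(8 + Q))
(A(-11) + 123)*d(-4, -1) = (2*(-11)*(8 - 11) + 123)*8 = (2*(-11)*(-3) + 123)*8 = (66 + 123)*8 = 189*8 = 1512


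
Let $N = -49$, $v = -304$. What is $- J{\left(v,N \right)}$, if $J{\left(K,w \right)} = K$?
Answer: $304$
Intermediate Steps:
$- J{\left(v,N \right)} = \left(-1\right) \left(-304\right) = 304$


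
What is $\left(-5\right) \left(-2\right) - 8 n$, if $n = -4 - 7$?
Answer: $98$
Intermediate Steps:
$n = -11$ ($n = -4 - 7 = -11$)
$\left(-5\right) \left(-2\right) - 8 n = \left(-5\right) \left(-2\right) - -88 = 10 + 88 = 98$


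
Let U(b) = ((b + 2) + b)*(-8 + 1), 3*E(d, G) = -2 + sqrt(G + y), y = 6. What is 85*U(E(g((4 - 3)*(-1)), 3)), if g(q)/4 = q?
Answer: -4760/3 ≈ -1586.7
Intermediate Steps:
g(q) = 4*q
E(d, G) = -2/3 + sqrt(6 + G)/3 (E(d, G) = (-2 + sqrt(G + 6))/3 = (-2 + sqrt(6 + G))/3 = -2/3 + sqrt(6 + G)/3)
U(b) = -14 - 14*b (U(b) = ((2 + b) + b)*(-7) = (2 + 2*b)*(-7) = -14 - 14*b)
85*U(E(g((4 - 3)*(-1)), 3)) = 85*(-14 - 14*(-2/3 + sqrt(6 + 3)/3)) = 85*(-14 - 14*(-2/3 + sqrt(9)/3)) = 85*(-14 - 14*(-2/3 + (1/3)*3)) = 85*(-14 - 14*(-2/3 + 1)) = 85*(-14 - 14*1/3) = 85*(-14 - 14/3) = 85*(-56/3) = -4760/3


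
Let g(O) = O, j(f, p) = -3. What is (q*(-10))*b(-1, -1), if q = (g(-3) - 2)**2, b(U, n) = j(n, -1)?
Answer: 750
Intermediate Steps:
b(U, n) = -3
q = 25 (q = (-3 - 2)**2 = (-5)**2 = 25)
(q*(-10))*b(-1, -1) = (25*(-10))*(-3) = -250*(-3) = 750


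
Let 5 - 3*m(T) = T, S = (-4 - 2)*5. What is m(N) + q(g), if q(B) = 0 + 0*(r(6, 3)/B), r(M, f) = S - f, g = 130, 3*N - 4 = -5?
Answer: 16/9 ≈ 1.7778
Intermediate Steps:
S = -30 (S = -6*5 = -30)
N = -1/3 (N = 4/3 + (1/3)*(-5) = 4/3 - 5/3 = -1/3 ≈ -0.33333)
m(T) = 5/3 - T/3
r(M, f) = -30 - f
q(B) = 0 (q(B) = 0 + 0*((-30 - 1*3)/B) = 0 + 0*((-30 - 3)/B) = 0 + 0*(-33/B) = 0 + 0 = 0)
m(N) + q(g) = (5/3 - 1/3*(-1/3)) + 0 = (5/3 + 1/9) + 0 = 16/9 + 0 = 16/9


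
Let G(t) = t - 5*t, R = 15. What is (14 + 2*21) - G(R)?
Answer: 116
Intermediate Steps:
G(t) = -4*t
(14 + 2*21) - G(R) = (14 + 2*21) - (-4)*15 = (14 + 42) - 1*(-60) = 56 + 60 = 116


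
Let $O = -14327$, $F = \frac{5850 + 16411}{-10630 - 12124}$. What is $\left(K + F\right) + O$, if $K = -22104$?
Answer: $- \frac{828973235}{22754} \approx -36432.0$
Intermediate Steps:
$F = - \frac{22261}{22754}$ ($F = \frac{22261}{-22754} = 22261 \left(- \frac{1}{22754}\right) = - \frac{22261}{22754} \approx -0.97833$)
$\left(K + F\right) + O = \left(-22104 - \frac{22261}{22754}\right) - 14327 = - \frac{502976677}{22754} - 14327 = - \frac{828973235}{22754}$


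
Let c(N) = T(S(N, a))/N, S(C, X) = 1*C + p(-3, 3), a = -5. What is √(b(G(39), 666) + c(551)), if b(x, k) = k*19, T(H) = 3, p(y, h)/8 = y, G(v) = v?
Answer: 7*√78403443/551 ≈ 112.49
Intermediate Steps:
p(y, h) = 8*y
S(C, X) = -24 + C (S(C, X) = 1*C + 8*(-3) = C - 24 = -24 + C)
b(x, k) = 19*k
c(N) = 3/N
√(b(G(39), 666) + c(551)) = √(19*666 + 3/551) = √(12654 + 3*(1/551)) = √(12654 + 3/551) = √(6972357/551) = 7*√78403443/551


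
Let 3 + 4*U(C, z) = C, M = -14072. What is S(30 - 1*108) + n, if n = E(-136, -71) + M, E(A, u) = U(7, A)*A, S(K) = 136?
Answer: -14072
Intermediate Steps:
U(C, z) = -¾ + C/4
E(A, u) = A (E(A, u) = (-¾ + (¼)*7)*A = (-¾ + 7/4)*A = 1*A = A)
n = -14208 (n = -136 - 14072 = -14208)
S(30 - 1*108) + n = 136 - 14208 = -14072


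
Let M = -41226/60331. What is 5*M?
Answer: -206130/60331 ≈ -3.4167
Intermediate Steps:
M = -41226/60331 (M = -41226*1/60331 = -41226/60331 ≈ -0.68333)
5*M = 5*(-41226/60331) = -206130/60331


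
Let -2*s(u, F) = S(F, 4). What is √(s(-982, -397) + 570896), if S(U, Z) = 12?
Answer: √570890 ≈ 755.57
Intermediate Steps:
s(u, F) = -6 (s(u, F) = -½*12 = -6)
√(s(-982, -397) + 570896) = √(-6 + 570896) = √570890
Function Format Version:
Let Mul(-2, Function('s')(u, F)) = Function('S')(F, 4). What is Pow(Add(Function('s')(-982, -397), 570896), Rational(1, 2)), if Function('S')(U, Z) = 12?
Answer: Pow(570890, Rational(1, 2)) ≈ 755.57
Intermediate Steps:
Function('s')(u, F) = -6 (Function('s')(u, F) = Mul(Rational(-1, 2), 12) = -6)
Pow(Add(Function('s')(-982, -397), 570896), Rational(1, 2)) = Pow(Add(-6, 570896), Rational(1, 2)) = Pow(570890, Rational(1, 2))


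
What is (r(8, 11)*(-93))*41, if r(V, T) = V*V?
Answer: -244032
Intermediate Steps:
r(V, T) = V**2
(r(8, 11)*(-93))*41 = (8**2*(-93))*41 = (64*(-93))*41 = -5952*41 = -244032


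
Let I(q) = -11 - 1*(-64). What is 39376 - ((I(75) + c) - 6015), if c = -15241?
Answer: 60579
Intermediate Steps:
I(q) = 53 (I(q) = -11 + 64 = 53)
39376 - ((I(75) + c) - 6015) = 39376 - ((53 - 15241) - 6015) = 39376 - (-15188 - 6015) = 39376 - 1*(-21203) = 39376 + 21203 = 60579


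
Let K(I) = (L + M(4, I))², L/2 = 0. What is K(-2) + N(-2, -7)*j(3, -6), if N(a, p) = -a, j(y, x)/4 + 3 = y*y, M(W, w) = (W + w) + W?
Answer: 84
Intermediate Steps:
L = 0 (L = 2*0 = 0)
M(W, w) = w + 2*W
j(y, x) = -12 + 4*y² (j(y, x) = -12 + 4*(y*y) = -12 + 4*y²)
K(I) = (8 + I)² (K(I) = (0 + (I + 2*4))² = (0 + (I + 8))² = (0 + (8 + I))² = (8 + I)²)
K(-2) + N(-2, -7)*j(3, -6) = (8 - 2)² + (-1*(-2))*(-12 + 4*3²) = 6² + 2*(-12 + 4*9) = 36 + 2*(-12 + 36) = 36 + 2*24 = 36 + 48 = 84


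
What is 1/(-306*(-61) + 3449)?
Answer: 1/22115 ≈ 4.5218e-5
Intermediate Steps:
1/(-306*(-61) + 3449) = 1/(18666 + 3449) = 1/22115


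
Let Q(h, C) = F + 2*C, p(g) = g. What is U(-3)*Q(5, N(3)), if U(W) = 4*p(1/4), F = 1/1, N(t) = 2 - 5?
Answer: -5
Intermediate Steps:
N(t) = -3
F = 1 (F = 1*1 = 1)
U(W) = 1 (U(W) = 4/4 = 4*(¼) = 1)
Q(h, C) = 1 + 2*C
U(-3)*Q(5, N(3)) = 1*(1 + 2*(-3)) = 1*(1 - 6) = 1*(-5) = -5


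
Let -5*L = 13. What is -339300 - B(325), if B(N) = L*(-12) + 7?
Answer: -1696691/5 ≈ -3.3934e+5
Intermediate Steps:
L = -13/5 (L = -1/5*13 = -13/5 ≈ -2.6000)
B(N) = 191/5 (B(N) = -13/5*(-12) + 7 = 156/5 + 7 = 191/5)
-339300 - B(325) = -339300 - 1*191/5 = -339300 - 191/5 = -1696691/5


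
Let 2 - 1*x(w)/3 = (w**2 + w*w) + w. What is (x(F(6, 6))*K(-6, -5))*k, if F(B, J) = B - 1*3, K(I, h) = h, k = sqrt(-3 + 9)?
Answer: 285*sqrt(6) ≈ 698.10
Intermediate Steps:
k = sqrt(6) ≈ 2.4495
F(B, J) = -3 + B (F(B, J) = B - 3 = -3 + B)
x(w) = 6 - 6*w**2 - 3*w (x(w) = 6 - 3*((w**2 + w*w) + w) = 6 - 3*((w**2 + w**2) + w) = 6 - 3*(2*w**2 + w) = 6 - 3*(w + 2*w**2) = 6 + (-6*w**2 - 3*w) = 6 - 6*w**2 - 3*w)
(x(F(6, 6))*K(-6, -5))*k = ((6 - 6*(-3 + 6)**2 - 3*(-3 + 6))*(-5))*sqrt(6) = ((6 - 6*3**2 - 3*3)*(-5))*sqrt(6) = ((6 - 6*9 - 9)*(-5))*sqrt(6) = ((6 - 54 - 9)*(-5))*sqrt(6) = (-57*(-5))*sqrt(6) = 285*sqrt(6)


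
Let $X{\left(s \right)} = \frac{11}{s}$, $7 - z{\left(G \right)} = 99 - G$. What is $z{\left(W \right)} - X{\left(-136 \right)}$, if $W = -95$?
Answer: $- \frac{25421}{136} \approx -186.92$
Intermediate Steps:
$z{\left(G \right)} = -92 + G$ ($z{\left(G \right)} = 7 - \left(99 - G\right) = 7 + \left(-99 + G\right) = -92 + G$)
$z{\left(W \right)} - X{\left(-136 \right)} = \left(-92 - 95\right) - \frac{11}{-136} = -187 - 11 \left(- \frac{1}{136}\right) = -187 - - \frac{11}{136} = -187 + \frac{11}{136} = - \frac{25421}{136}$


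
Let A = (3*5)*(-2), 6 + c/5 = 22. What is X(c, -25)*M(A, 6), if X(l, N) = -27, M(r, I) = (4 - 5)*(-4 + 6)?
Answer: 54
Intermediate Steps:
c = 80 (c = -30 + 5*22 = -30 + 110 = 80)
A = -30 (A = 15*(-2) = -30)
M(r, I) = -2 (M(r, I) = -1*2 = -2)
X(c, -25)*M(A, 6) = -27*(-2) = 54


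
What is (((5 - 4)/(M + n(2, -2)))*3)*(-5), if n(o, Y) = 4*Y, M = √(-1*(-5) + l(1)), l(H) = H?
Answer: 60/29 + 15*√6/58 ≈ 2.7025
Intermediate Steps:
M = √6 (M = √(-1*(-5) + 1) = √(5 + 1) = √6 ≈ 2.4495)
(((5 - 4)/(M + n(2, -2)))*3)*(-5) = (((5 - 4)/(√6 + 4*(-2)))*3)*(-5) = ((1/(√6 - 8))*3)*(-5) = ((1/(-8 + √6))*3)*(-5) = (3/(-8 + √6))*(-5) = -15/(-8 + √6)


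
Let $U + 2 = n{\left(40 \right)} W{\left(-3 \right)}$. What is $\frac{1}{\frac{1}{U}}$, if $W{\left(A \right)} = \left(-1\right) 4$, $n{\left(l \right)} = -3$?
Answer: $10$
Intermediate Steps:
$W{\left(A \right)} = -4$
$U = 10$ ($U = -2 - -12 = -2 + 12 = 10$)
$\frac{1}{\frac{1}{U}} = \frac{1}{\frac{1}{10}} = 10$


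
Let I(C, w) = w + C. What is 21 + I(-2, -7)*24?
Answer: -195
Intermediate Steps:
I(C, w) = C + w
21 + I(-2, -7)*24 = 21 + (-2 - 7)*24 = 21 - 9*24 = 21 - 216 = -195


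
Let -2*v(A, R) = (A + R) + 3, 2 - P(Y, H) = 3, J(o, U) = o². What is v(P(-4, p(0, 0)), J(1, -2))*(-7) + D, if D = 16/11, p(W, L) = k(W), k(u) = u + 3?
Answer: 263/22 ≈ 11.955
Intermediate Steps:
k(u) = 3 + u
p(W, L) = 3 + W
P(Y, H) = -1 (P(Y, H) = 2 - 1*3 = 2 - 3 = -1)
D = 16/11 (D = 16*(1/11) = 16/11 ≈ 1.4545)
v(A, R) = -3/2 - A/2 - R/2 (v(A, R) = -((A + R) + 3)/2 = -(3 + A + R)/2 = -3/2 - A/2 - R/2)
v(P(-4, p(0, 0)), J(1, -2))*(-7) + D = (-3/2 - ½*(-1) - ½*1²)*(-7) + 16/11 = (-3/2 + ½ - ½*1)*(-7) + 16/11 = (-3/2 + ½ - ½)*(-7) + 16/11 = -3/2*(-7) + 16/11 = 21/2 + 16/11 = 263/22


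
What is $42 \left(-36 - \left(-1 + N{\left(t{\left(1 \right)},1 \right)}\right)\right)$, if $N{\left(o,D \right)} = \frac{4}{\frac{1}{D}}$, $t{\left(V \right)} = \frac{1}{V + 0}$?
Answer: $-1638$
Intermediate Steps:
$t{\left(V \right)} = \frac{1}{V}$
$N{\left(o,D \right)} = 4 D$
$42 \left(-36 - \left(-1 + N{\left(t{\left(1 \right)},1 \right)}\right)\right) = 42 \left(-36 + \left(1 - 4 \cdot 1\right)\right) = 42 \left(-36 + \left(1 - 4\right)\right) = 42 \left(-36 - 3\right) = 42 \left(-39\right) = -1638$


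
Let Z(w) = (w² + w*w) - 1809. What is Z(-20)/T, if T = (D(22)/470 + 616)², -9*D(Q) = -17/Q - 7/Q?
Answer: -60681285225/22820512434724 ≈ -0.0026591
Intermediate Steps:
D(Q) = 8/(3*Q) (D(Q) = -(-17/Q - 7/Q)/9 = -(-8)/(3*Q) = 8/(3*Q))
Z(w) = -1809 + 2*w² (Z(w) = (w² + w²) - 1809 = 2*w² - 1809 = -1809 + 2*w²)
T = 22820512434724/60140025 (T = (((8/3)/22)/470 + 616)² = (((8/3)*(1/22))*(1/470) + 616)² = ((4/33)*(1/470) + 616)² = (2/7755 + 616)² = (4777082/7755)² = 22820512434724/60140025 ≈ 3.7946e+5)
Z(-20)/T = (-1809 + 2*(-20)²)/(22820512434724/60140025) = (-1809 + 2*400)*(60140025/22820512434724) = (-1809 + 800)*(60140025/22820512434724) = -1009*60140025/22820512434724 = -60681285225/22820512434724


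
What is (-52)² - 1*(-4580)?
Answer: 7284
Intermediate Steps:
(-52)² - 1*(-4580) = 2704 + 4580 = 7284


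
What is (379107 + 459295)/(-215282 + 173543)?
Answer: -838402/41739 ≈ -20.087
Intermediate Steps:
(379107 + 459295)/(-215282 + 173543) = 838402/(-41739) = 838402*(-1/41739) = -838402/41739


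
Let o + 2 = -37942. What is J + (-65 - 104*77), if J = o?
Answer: -46017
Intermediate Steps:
o = -37944 (o = -2 - 37942 = -37944)
J = -37944
J + (-65 - 104*77) = -37944 + (-65 - 104*77) = -37944 + (-65 - 8008) = -37944 - 8073 = -46017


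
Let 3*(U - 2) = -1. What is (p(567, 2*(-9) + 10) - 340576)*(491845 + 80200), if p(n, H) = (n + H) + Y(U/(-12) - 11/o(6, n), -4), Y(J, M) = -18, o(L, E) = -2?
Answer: -194515321575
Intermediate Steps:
U = 5/3 (U = 2 + (⅓)*(-1) = 2 - ⅓ = 5/3 ≈ 1.6667)
p(n, H) = -18 + H + n (p(n, H) = (n + H) - 18 = (H + n) - 18 = -18 + H + n)
(p(567, 2*(-9) + 10) - 340576)*(491845 + 80200) = ((-18 + (2*(-9) + 10) + 567) - 340576)*(491845 + 80200) = ((-18 + (-18 + 10) + 567) - 340576)*572045 = ((-18 - 8 + 567) - 340576)*572045 = (541 - 340576)*572045 = -340035*572045 = -194515321575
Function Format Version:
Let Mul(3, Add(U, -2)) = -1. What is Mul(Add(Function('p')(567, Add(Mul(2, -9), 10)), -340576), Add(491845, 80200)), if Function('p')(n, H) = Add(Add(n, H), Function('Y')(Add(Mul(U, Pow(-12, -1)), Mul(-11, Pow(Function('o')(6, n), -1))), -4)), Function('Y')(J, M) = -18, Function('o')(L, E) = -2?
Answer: -194515321575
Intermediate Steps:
U = Rational(5, 3) (U = Add(2, Mul(Rational(1, 3), -1)) = Add(2, Rational(-1, 3)) = Rational(5, 3) ≈ 1.6667)
Function('p')(n, H) = Add(-18, H, n) (Function('p')(n, H) = Add(Add(n, H), -18) = Add(Add(H, n), -18) = Add(-18, H, n))
Mul(Add(Function('p')(567, Add(Mul(2, -9), 10)), -340576), Add(491845, 80200)) = Mul(Add(Add(-18, Add(Mul(2, -9), 10), 567), -340576), Add(491845, 80200)) = Mul(Add(Add(-18, Add(-18, 10), 567), -340576), 572045) = Mul(Add(Add(-18, -8, 567), -340576), 572045) = Mul(Add(541, -340576), 572045) = Mul(-340035, 572045) = -194515321575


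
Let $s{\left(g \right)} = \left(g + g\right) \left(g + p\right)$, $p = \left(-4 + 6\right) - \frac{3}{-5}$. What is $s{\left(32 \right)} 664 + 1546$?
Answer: $\frac{7359538}{5} \approx 1.4719 \cdot 10^{6}$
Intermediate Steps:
$p = \frac{13}{5}$ ($p = 2 - - \frac{3}{5} = 2 + \frac{3}{5} = \frac{13}{5} \approx 2.6$)
$s{\left(g \right)} = 2 g \left(\frac{13}{5} + g\right)$ ($s{\left(g \right)} = \left(g + g\right) \left(g + \frac{13}{5}\right) = 2 g \left(\frac{13}{5} + g\right)$)
$s{\left(32 \right)} 664 + 1546 = \frac{2}{5} \cdot 32 \left(13 + 5 \cdot 32\right) 664 + 1546 = \frac{2}{5} \cdot 32 \left(13 + 160\right) 664 + 1546 = \frac{2}{5} \cdot 32 \cdot 173 \cdot 664 + 1546 = \frac{11072}{5} \cdot 664 + 1546 = \frac{7351808}{5} + 1546 = \frac{7359538}{5}$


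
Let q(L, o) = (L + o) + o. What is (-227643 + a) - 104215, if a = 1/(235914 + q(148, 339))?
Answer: -78564062919/236740 ≈ -3.3186e+5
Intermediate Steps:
q(L, o) = L + 2*o
a = 1/236740 (a = 1/(235914 + (148 + 2*339)) = 1/(235914 + (148 + 678)) = 1/(235914 + 826) = 1/236740 ≈ 4.2240e-6)
(-227643 + a) - 104215 = (-227643 + 1/236740) - 104215 = -53892203819/236740 - 104215 = -78564062919/236740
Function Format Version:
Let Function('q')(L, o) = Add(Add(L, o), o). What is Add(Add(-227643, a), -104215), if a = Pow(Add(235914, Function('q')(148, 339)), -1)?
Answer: Rational(-78564062919, 236740) ≈ -3.3186e+5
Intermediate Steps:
Function('q')(L, o) = Add(L, Mul(2, o))
a = Rational(1, 236740) (a = Pow(Add(235914, Add(148, Mul(2, 339))), -1) = Pow(Add(235914, Add(148, 678)), -1) = Pow(Add(235914, 826), -1) = Pow(236740, -1) = Rational(1, 236740) ≈ 4.2240e-6)
Add(Add(-227643, a), -104215) = Add(Add(-227643, Rational(1, 236740)), -104215) = Add(Rational(-53892203819, 236740), -104215) = Rational(-78564062919, 236740)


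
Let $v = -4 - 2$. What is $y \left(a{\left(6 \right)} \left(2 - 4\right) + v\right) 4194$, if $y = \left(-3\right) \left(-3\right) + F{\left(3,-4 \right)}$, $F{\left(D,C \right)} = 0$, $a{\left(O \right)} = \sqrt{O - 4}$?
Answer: $-226476 - 75492 \sqrt{2} \approx -3.3324 \cdot 10^{5}$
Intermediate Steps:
$a{\left(O \right)} = \sqrt{-4 + O}$
$y = 9$ ($y = \left(-3\right) \left(-3\right) + 0 = 9 + 0 = 9$)
$v = -6$
$y \left(a{\left(6 \right)} \left(2 - 4\right) + v\right) 4194 = 9 \left(\sqrt{-4 + 6} \left(2 - 4\right) - 6\right) 4194 = 9 \left(\sqrt{2} \left(-2\right) - 6\right) 4194 = 9 \left(- 2 \sqrt{2} - 6\right) 4194 = 9 \left(-6 - 2 \sqrt{2}\right) 4194 = \left(-54 - 18 \sqrt{2}\right) 4194 = -226476 - 75492 \sqrt{2}$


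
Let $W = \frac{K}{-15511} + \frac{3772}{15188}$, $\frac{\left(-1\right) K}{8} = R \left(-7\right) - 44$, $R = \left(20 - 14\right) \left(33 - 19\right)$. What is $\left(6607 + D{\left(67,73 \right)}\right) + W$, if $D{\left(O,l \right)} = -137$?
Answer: $\frac{381047806731}{58895267} \approx 6469.9$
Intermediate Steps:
$R = 84$ ($R = 6 \cdot 14 = 84$)
$K = 5056$ ($K = - 8 \left(84 \left(-7\right) - 44\right) = - 8 \left(-588 - 44\right) = \left(-8\right) \left(-632\right) = 5056$)
$W = - \frac{4570759}{58895267}$ ($W = \frac{5056}{-15511} + \frac{3772}{15188} = 5056 \left(- \frac{1}{15511}\right) + 3772 \cdot \frac{1}{15188} = - \frac{5056}{15511} + \frac{943}{3797} = - \frac{4570759}{58895267} \approx -0.077608$)
$\left(6607 + D{\left(67,73 \right)}\right) + W = \left(6607 - 137\right) - \frac{4570759}{58895267} = 6470 - \frac{4570759}{58895267} = \frac{381047806731}{58895267}$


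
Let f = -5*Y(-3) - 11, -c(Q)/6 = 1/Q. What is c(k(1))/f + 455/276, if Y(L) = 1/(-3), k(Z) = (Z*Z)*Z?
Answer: 4427/1932 ≈ 2.2914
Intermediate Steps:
k(Z) = Z³ (k(Z) = Z²*Z = Z³)
Y(L) = -⅓ (Y(L) = 1*(-⅓) = -⅓)
c(Q) = -6/Q
f = -28/3 (f = -5*(-⅓) - 11 = 5/3 - 11 = -28/3 ≈ -9.3333)
c(k(1))/f + 455/276 = (-6/(1³))/(-28/3) + 455/276 = -6/1*(-3/28) + 455*(1/276) = -6*1*(-3/28) + 455/276 = -6*(-3/28) + 455/276 = 9/14 + 455/276 = 4427/1932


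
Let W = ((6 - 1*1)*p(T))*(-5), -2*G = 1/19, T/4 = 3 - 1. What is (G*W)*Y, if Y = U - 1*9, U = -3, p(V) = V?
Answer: -1200/19 ≈ -63.158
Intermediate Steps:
T = 8 (T = 4*(3 - 1) = 4*2 = 8)
G = -1/38 (G = -1/2/19 = -1/2*1/19 = -1/38 ≈ -0.026316)
Y = -12 (Y = -3 - 1*9 = -3 - 9 = -12)
W = -200 (W = ((6 - 1*1)*8)*(-5) = ((6 - 1)*8)*(-5) = (5*8)*(-5) = 40*(-5) = -200)
(G*W)*Y = -1/38*(-200)*(-12) = (100/19)*(-12) = -1200/19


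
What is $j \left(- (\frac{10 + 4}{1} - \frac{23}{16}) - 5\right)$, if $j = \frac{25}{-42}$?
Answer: $\frac{7025}{672} \approx 10.454$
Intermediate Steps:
$j = - \frac{25}{42}$ ($j = 25 \left(- \frac{1}{42}\right) = - \frac{25}{42} \approx -0.59524$)
$j \left(- (\frac{10 + 4}{1} - \frac{23}{16}) - 5\right) = - \frac{25 \left(- (\frac{10 + 4}{1} - \frac{23}{16}) - 5\right)}{42} = - \frac{25 \left(- (14 \cdot 1 - \frac{23}{16}) - 5\right)}{42} = - \frac{25 \left(- (14 - \frac{23}{16}) - 5\right)}{42} = - \frac{25 \left(\left(-1\right) \frac{201}{16} - 5\right)}{42} = - \frac{25 \left(- \frac{201}{16} - 5\right)}{42} = \left(- \frac{25}{42}\right) \left(- \frac{281}{16}\right) = \frac{7025}{672}$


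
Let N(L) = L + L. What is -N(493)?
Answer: -986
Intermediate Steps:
N(L) = 2*L
-N(493) = -2*493 = -1*986 = -986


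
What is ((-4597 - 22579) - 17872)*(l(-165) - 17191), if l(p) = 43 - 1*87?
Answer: 776402280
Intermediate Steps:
l(p) = -44 (l(p) = 43 - 87 = -44)
((-4597 - 22579) - 17872)*(l(-165) - 17191) = ((-4597 - 22579) - 17872)*(-44 - 17191) = (-27176 - 17872)*(-17235) = -45048*(-17235) = 776402280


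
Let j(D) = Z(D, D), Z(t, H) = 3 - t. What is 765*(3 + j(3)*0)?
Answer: 2295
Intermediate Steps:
j(D) = 3 - D
765*(3 + j(3)*0) = 765*(3 + (3 - 1*3)*0) = 765*(3 + (3 - 3)*0) = 765*(3 + 0*0) = 765*(3 + 0) = 765*3 = 2295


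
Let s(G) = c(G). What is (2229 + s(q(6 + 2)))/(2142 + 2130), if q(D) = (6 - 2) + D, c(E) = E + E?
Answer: 751/1424 ≈ 0.52739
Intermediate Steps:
c(E) = 2*E
q(D) = 4 + D
s(G) = 2*G
(2229 + s(q(6 + 2)))/(2142 + 2130) = (2229 + 2*(4 + (6 + 2)))/(2142 + 2130) = (2229 + 2*(4 + 8))/4272 = (2229 + 2*12)*(1/4272) = (2229 + 24)*(1/4272) = 2253*(1/4272) = 751/1424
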